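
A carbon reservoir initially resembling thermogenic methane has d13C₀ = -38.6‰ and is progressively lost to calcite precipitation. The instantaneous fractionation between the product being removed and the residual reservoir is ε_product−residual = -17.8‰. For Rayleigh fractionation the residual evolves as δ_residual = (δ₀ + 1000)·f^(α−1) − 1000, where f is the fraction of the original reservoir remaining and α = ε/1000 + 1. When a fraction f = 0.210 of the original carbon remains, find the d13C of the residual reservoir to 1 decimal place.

-11.5‰

Rayleigh residual: δ_res = (δ₀ + 1000)·f^(α−1) − 1000
α = ε/1000 + 1 = 0.98220, so α − 1 = -0.01780
f^(α−1) = 0.210^(-0.01780) = 1.028169
δ_res = (-38.6 + 1000) × 1.028169 − 1000 = 988.482 − 1000 = -11.52‰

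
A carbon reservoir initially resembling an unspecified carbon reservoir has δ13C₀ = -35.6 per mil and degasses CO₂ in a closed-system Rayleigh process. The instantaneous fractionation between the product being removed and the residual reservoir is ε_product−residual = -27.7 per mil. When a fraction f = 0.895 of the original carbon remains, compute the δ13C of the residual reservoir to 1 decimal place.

Rayleigh residual: δ_res = (δ₀ + 1000)·f^(α−1) − 1000
α = ε/1000 + 1 = 0.97230, so α − 1 = -0.02770
f^(α−1) = 0.895^(-0.02770) = 1.003078
δ_res = (-35.6 + 1000) × 1.003078 − 1000 = 967.368 − 1000 = -32.63 per mil

-32.6 per mil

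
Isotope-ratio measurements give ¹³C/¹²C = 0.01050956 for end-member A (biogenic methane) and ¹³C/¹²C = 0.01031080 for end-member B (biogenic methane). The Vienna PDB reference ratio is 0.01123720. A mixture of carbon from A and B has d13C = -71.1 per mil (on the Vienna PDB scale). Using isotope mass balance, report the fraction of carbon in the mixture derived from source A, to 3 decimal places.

δ_A = (0.01050956/0.01123720 − 1)×1000 = (0.935247 − 1)×1000 = -64.753 per mil
δ_B = (0.01031080/0.01123720 − 1)×1000 = (0.917560 − 1)×1000 = -82.440 per mil
f_A = (δ_mix − δ_B)/(δ_A − δ_B) = (-71.1 − (-82.440))/(-64.753 − (-82.440))
f_A = 11.340 / 17.688 = 0.6412

0.641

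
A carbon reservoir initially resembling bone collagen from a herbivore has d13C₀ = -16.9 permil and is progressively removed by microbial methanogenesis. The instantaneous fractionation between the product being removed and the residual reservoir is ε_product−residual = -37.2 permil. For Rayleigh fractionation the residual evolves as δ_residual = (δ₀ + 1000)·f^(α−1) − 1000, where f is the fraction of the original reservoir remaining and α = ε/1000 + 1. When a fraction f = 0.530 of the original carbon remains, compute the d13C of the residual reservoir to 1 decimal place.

Rayleigh residual: δ_res = (δ₀ + 1000)·f^(α−1) − 1000
α = ε/1000 + 1 = 0.96280, so α − 1 = -0.03720
f^(α−1) = 0.530^(-0.03720) = 1.023899
δ_res = (-16.9 + 1000) × 1.023899 − 1000 = 1006.595 − 1000 = 6.59 permil

6.6 permil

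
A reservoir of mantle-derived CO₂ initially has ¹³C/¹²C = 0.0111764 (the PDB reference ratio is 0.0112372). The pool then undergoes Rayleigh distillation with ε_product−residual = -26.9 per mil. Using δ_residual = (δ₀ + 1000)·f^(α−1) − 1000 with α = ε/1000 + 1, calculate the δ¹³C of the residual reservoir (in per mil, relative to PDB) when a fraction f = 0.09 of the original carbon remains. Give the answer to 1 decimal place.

δ₀ = (0.0111764/0.0112372 − 1)×1000 = (0.994589 − 1)×1000 = -5.411 per mil
α − 1 = ε/1000 = -0.0269
f^(α−1) = 0.09^(-0.0269) = 1.066918
δ_res = (-5.411 + 1000) × 1.066918 − 1000 = 1061.145 − 1000 = 61.14 per mil

61.1 per mil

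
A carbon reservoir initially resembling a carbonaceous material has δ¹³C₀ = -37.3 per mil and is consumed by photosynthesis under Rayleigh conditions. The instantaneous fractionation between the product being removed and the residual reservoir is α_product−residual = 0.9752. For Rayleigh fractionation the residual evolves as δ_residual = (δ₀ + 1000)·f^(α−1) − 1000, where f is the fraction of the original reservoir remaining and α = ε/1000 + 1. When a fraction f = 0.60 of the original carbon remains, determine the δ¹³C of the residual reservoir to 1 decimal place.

Rayleigh residual: δ_res = (δ₀ + 1000)·f^(α−1) − 1000
α − 1 = -0.02480
f^(α−1) = 0.60^(-0.02480) = 1.012749
δ_res = (-37.3 + 1000) × 1.012749 − 1000 = 974.974 − 1000 = -25.03 per mil

-25.0 per mil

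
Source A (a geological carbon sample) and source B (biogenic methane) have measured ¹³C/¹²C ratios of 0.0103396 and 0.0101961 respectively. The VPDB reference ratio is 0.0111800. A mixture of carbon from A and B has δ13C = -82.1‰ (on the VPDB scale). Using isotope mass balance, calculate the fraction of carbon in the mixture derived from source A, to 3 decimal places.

δ_A = (0.0103396/0.0111800 − 1)×1000 = (0.924830 − 1)×1000 = -75.170‰
δ_B = (0.0101961/0.0111800 − 1)×1000 = (0.911995 − 1)×1000 = -88.005‰
f_A = (δ_mix − δ_B)/(δ_A − δ_B) = (-82.1 − (-88.005))/(-75.170 − (-88.005))
f_A = 5.905 / 12.835 = 0.4601

0.460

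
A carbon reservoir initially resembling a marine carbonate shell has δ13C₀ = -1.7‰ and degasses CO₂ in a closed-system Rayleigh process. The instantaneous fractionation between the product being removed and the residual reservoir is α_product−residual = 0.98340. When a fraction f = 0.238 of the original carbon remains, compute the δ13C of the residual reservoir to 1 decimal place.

Rayleigh residual: δ_res = (δ₀ + 1000)·f^(α−1) − 1000
α − 1 = -0.01660
f^(α−1) = 0.238^(-0.01660) = 1.024115
δ_res = (-1.7 + 1000) × 1.024115 − 1000 = 1022.374 − 1000 = 22.37‰

22.4‰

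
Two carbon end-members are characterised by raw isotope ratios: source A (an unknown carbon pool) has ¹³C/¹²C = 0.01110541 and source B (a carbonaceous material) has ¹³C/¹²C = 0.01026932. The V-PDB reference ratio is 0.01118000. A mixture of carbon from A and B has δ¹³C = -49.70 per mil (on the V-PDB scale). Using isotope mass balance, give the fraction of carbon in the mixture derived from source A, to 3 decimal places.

δ_A = (0.01110541/0.01118000 − 1)×1000 = (0.993328 − 1)×1000 = -6.672 per mil
δ_B = (0.01026932/0.01118000 − 1)×1000 = (0.918544 − 1)×1000 = -81.456 per mil
f_A = (δ_mix − δ_B)/(δ_A − δ_B) = (-49.70 − (-81.456))/(-6.672 − (-81.456))
f_A = 31.756 / 74.784 = 0.4246

0.425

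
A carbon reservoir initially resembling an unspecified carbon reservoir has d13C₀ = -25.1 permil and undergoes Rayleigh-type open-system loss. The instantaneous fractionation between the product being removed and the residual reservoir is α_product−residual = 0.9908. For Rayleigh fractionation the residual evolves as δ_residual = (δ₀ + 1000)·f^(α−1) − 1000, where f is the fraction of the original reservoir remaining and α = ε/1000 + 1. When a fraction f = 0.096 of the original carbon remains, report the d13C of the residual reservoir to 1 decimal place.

Rayleigh residual: δ_res = (δ₀ + 1000)·f^(α−1) − 1000
α − 1 = -0.00920
f^(α−1) = 0.096^(-0.00920) = 1.021793
δ_res = (-25.1 + 1000) × 1.021793 − 1000 = 996.146 − 1000 = -3.85 permil

-3.9 permil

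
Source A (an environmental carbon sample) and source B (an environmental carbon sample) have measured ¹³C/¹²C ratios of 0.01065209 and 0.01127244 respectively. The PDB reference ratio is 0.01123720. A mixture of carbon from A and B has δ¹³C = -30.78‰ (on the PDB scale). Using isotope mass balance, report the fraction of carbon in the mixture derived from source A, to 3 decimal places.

δ_A = (0.01065209/0.01123720 − 1)×1000 = (0.947931 − 1)×1000 = -52.069‰
δ_B = (0.01127244/0.01123720 − 1)×1000 = (1.003136 − 1)×1000 = 3.136‰
f_A = (δ_mix − δ_B)/(δ_A − δ_B) = (-30.78 − (3.136))/(-52.069 − (3.136))
f_A = -33.916 / -55.205 = 0.6144

0.614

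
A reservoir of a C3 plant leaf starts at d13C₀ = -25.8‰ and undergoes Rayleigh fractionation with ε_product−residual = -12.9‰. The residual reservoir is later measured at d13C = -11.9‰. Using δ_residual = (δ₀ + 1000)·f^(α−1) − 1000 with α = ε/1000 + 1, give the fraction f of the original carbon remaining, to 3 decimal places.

0.333

α − 1 = ε/1000 = -0.0129
(δ_res + 1000)/(δ₀ + 1000) = (-11.9 + 1000)/(-25.8 + 1000) = 988.1/974.2 = 1.014268
f = 1.014268^(1/-0.0129) = exp(ln(1.014268)/-0.0129) = exp(0.01417/-0.0129)
f = exp(-1.0982) = 0.3335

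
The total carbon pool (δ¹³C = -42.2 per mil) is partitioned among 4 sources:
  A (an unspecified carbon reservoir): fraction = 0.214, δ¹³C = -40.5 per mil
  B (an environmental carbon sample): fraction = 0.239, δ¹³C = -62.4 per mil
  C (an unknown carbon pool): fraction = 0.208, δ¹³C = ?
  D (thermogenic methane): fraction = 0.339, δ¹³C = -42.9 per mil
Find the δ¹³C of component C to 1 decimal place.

-19.6 per mil

Isotope mass balance: δ_bulk = Σ fᵢ·δᵢ.
-42.2 = 0.214×(-40.5) + 0.239×(-62.4) + 0.208×δ_C + 0.339×(-42.9)
0.208·δ_C = -42.2 − (-38.124) = -4.076
δ_C = -4.076 / 0.208 = -19.60 per mil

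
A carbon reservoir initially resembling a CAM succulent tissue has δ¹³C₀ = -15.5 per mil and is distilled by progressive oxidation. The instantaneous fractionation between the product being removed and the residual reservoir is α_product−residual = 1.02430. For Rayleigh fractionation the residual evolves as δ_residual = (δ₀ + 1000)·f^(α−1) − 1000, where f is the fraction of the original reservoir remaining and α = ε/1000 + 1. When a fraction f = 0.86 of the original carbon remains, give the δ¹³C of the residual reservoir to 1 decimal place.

-19.1 per mil

Rayleigh residual: δ_res = (δ₀ + 1000)·f^(α−1) − 1000
α − 1 = 0.02430
f^(α−1) = 0.86^(0.02430) = 0.996342
δ_res = (-15.5 + 1000) × 0.996342 − 1000 = 980.898 − 1000 = -19.10 per mil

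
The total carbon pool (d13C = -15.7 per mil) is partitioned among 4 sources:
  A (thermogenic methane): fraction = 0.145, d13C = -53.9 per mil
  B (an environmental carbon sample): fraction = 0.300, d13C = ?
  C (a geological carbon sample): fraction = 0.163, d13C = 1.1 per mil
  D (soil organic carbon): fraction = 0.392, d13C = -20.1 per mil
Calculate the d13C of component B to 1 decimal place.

Isotope mass balance: δ_bulk = Σ fᵢ·δᵢ.
-15.7 = 0.145×(-53.9) + 0.300×δ_B + 0.163×(1.1) + 0.392×(-20.1)
0.300·δ_B = -15.7 − (-15.515) = -0.185
δ_B = -0.185 / 0.300 = -0.62 per mil

-0.6 per mil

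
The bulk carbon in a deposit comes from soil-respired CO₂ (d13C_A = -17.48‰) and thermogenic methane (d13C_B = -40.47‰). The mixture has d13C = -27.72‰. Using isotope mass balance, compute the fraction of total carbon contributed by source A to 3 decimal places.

δ_mix = f_A·δ_A + (1 − f_A)·δ_B  ⇒  f_A = (δ_mix − δ_B)/(δ_A − δ_B)
f_A = (-27.72 − (-40.47)) / (-17.48 − (-40.47))
f_A = 12.75 / 22.99 = 0.5546

0.555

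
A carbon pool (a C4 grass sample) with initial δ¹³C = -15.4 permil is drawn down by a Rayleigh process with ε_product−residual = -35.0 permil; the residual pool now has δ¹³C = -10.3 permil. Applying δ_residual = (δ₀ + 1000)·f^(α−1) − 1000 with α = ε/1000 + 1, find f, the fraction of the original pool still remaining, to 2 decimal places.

α − 1 = ε/1000 = -0.0350
(δ_res + 1000)/(δ₀ + 1000) = (-10.3 + 1000)/(-15.4 + 1000) = 989.7/984.6 = 1.005180
f = 1.005180^(1/-0.0350) = exp(ln(1.005180)/-0.0350) = exp(0.00517/-0.0350)
f = exp(-0.1476) = 0.8628

0.86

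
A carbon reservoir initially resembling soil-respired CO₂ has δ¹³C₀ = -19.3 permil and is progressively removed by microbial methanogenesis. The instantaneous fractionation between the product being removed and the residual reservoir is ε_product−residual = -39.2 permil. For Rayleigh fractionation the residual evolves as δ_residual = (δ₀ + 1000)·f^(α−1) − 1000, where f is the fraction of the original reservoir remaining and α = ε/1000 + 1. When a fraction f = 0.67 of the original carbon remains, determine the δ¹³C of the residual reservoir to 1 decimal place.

Rayleigh residual: δ_res = (δ₀ + 1000)·f^(α−1) − 1000
α = ε/1000 + 1 = 0.96080, so α − 1 = -0.03920
f^(α−1) = 0.67^(-0.03920) = 1.015823
δ_res = (-19.3 + 1000) × 1.015823 − 1000 = 996.217 − 1000 = -3.78 permil

-3.8 permil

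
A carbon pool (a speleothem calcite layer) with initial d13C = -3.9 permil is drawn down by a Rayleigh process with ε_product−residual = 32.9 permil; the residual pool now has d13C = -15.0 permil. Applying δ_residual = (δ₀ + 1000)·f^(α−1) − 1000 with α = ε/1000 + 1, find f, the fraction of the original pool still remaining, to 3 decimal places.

0.711

α − 1 = ε/1000 = 0.0329
(δ_res + 1000)/(δ₀ + 1000) = (-15.0 + 1000)/(-3.9 + 1000) = 985.0/996.1 = 0.988857
f = 0.988857^(1/0.0329) = exp(ln(0.988857)/0.0329) = exp(-0.01121/0.0329)
f = exp(-0.3406) = 0.7113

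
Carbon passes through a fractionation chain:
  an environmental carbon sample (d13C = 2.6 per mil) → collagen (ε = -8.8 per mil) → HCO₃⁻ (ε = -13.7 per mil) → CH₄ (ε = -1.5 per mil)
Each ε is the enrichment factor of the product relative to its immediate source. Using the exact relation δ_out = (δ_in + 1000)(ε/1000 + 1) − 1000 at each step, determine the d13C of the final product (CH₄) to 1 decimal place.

step 1: δ = (2.60 + 1000)·(-8.8/1000 + 1) − 1000 = -6.22 per mil
step 2: δ = (-6.22 + 1000)·(-13.7/1000 + 1) − 1000 = -19.84 per mil
step 3: δ = (-19.84 + 1000)·(-1.5/1000 + 1) − 1000 = -21.31 per mil

-21.3 per mil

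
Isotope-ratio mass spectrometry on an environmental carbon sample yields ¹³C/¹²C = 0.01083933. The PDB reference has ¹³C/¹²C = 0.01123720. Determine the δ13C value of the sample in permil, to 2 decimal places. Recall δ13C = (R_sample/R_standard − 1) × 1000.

-35.41 permil

δ13C = (R_sample / R_standard − 1) × 1000
R_sample / R_standard = 0.01083933 / 0.01123720 = 0.964593
δ13C = (0.964593 − 1) × 1000 = -35.407 permil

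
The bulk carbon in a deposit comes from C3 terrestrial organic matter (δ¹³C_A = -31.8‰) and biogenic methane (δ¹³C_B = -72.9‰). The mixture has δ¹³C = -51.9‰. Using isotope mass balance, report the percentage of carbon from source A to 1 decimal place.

δ_mix = f_A·δ_A + (1 − f_A)·δ_B  ⇒  f_A = (δ_mix − δ_B)/(δ_A − δ_B)
f_A = (-51.9 − (-72.9)) / (-31.8 − (-72.9))
f_A = 21.0 / 41.1 = 0.5109

51.1%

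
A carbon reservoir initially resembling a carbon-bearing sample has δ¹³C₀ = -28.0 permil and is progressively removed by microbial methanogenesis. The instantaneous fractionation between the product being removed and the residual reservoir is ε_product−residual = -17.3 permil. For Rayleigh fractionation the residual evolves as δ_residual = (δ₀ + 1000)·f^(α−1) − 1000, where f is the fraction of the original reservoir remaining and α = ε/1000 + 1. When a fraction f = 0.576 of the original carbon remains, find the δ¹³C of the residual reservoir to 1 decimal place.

Rayleigh residual: δ_res = (δ₀ + 1000)·f^(α−1) − 1000
α = ε/1000 + 1 = 0.98270, so α − 1 = -0.01730
f^(α−1) = 0.576^(-0.01730) = 1.009589
δ_res = (-28.0 + 1000) × 1.009589 − 1000 = 981.321 − 1000 = -18.68 permil

-18.7 permil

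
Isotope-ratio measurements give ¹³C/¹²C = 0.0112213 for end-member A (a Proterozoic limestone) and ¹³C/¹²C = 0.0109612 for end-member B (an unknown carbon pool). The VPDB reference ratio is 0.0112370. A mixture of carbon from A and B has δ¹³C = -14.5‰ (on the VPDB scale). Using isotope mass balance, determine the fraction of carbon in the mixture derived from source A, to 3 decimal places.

δ_A = (0.0112213/0.0112370 − 1)×1000 = (0.998603 − 1)×1000 = -1.397‰
δ_B = (0.0109612/0.0112370 − 1)×1000 = (0.975456 − 1)×1000 = -24.544‰
f_A = (δ_mix − δ_B)/(δ_A − δ_B) = (-14.5 − (-24.544))/(-1.397 − (-24.544))
f_A = 10.044 / 23.147 = 0.4339

0.434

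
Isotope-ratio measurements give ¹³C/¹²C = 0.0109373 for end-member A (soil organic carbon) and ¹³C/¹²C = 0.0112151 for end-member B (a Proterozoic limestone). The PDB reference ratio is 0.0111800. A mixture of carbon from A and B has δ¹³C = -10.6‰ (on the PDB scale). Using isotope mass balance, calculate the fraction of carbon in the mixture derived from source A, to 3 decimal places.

δ_A = (0.0109373/0.0111800 − 1)×1000 = (0.978292 − 1)×1000 = -21.708‰
δ_B = (0.0112151/0.0111800 − 1)×1000 = (1.003140 − 1)×1000 = 3.140‰
f_A = (δ_mix − δ_B)/(δ_A − δ_B) = (-10.6 − (3.140))/(-21.708 − (3.140))
f_A = -13.740 / -24.848 = 0.5529

0.553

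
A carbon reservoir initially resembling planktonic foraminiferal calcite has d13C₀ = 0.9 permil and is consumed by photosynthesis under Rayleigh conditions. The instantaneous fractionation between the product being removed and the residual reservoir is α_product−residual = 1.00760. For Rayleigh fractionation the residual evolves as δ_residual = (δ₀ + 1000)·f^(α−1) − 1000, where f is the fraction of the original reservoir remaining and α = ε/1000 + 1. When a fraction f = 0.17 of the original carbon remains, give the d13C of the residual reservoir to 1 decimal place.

Rayleigh residual: δ_res = (δ₀ + 1000)·f^(α−1) − 1000
α − 1 = 0.00760
f^(α−1) = 0.17^(0.00760) = 0.986623
δ_res = (0.9 + 1000) × 0.986623 − 1000 = 987.511 − 1000 = -12.49 permil

-12.5 permil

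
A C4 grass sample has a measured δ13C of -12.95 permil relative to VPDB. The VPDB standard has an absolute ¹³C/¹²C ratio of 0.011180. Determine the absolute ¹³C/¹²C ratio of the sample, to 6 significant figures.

0.0110352

R_sample = R_standard × (δ13C/1000 + 1)
R_sample = 0.011180 × (-12.95/1000 + 1) = 0.011180 × 0.987050
R_sample = 0.0110352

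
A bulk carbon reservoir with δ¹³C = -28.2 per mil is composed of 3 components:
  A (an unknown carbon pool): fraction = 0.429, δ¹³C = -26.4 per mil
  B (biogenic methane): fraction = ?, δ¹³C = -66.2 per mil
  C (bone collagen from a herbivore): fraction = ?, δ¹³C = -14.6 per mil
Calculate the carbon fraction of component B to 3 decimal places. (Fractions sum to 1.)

Let f_B and f_C be the unknown fractions; fractions sum to 1 so f_B + f_C = 0.571.
Mass balance: Σ fᵢ·δᵢ = δ_bulk ⇒ f_B·(-66.2) + f_C·(-14.6) = -28.2 − (-11.326) = -16.874
Substitute f_C = 0.571 − f_B:
f_B·(-66.2 − -14.6) = -16.874 − 0.571×(-14.6) = -8.538
f_B = -8.538 / -51.6 = 0.1655

0.165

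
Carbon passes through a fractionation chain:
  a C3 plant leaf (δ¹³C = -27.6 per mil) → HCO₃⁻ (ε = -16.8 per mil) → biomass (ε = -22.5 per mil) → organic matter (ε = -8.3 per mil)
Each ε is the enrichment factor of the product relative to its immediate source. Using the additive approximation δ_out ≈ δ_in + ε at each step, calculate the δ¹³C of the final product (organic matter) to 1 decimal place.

-75.2 per mil

step 1: δ ≈ -27.6 + (-16.8) = -44.4 per mil
step 2: δ ≈ -44.4 + (-22.5) = -66.9 per mil
step 3: δ ≈ -66.9 + (-8.3) = -75.2 per mil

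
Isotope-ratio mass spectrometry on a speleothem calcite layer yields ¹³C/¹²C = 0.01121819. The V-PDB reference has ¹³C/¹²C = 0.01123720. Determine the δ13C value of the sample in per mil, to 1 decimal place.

-1.7 per mil

δ13C = (R_sample / R_standard − 1) × 1000
R_sample / R_standard = 0.01121819 / 0.01123720 = 0.998308
δ13C = (0.998308 − 1) × 1000 = -1.69 per mil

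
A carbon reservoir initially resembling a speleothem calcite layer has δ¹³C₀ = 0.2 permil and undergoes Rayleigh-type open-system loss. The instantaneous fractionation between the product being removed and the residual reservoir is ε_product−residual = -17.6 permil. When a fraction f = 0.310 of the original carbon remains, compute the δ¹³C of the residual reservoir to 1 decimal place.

Rayleigh residual: δ_res = (δ₀ + 1000)·f^(α−1) − 1000
α = ε/1000 + 1 = 0.98240, so α − 1 = -0.01760
f^(α−1) = 0.310^(-0.01760) = 1.020827
δ_res = (0.2 + 1000) × 1.020827 − 1000 = 1021.031 − 1000 = 21.03 permil

21.0 permil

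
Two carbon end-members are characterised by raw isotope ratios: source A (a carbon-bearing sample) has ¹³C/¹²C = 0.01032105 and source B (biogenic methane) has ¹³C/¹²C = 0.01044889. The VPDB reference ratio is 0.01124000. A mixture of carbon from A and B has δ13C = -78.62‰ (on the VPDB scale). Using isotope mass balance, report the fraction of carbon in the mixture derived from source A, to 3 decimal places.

δ_A = (0.01032105/0.01124000 − 1)×1000 = (0.918243 − 1)×1000 = -81.757‰
δ_B = (0.01044889/0.01124000 − 1)×1000 = (0.929617 − 1)×1000 = -70.383‰
f_A = (δ_mix − δ_B)/(δ_A − δ_B) = (-78.62 − (-70.383))/(-81.757 − (-70.383))
f_A = -8.237 / -11.374 = 0.7242

0.724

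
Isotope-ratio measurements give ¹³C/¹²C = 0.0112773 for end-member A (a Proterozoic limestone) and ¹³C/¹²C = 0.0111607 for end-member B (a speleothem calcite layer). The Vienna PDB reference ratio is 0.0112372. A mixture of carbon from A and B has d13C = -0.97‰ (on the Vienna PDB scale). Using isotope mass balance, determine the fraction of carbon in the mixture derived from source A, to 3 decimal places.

0.563

δ_A = (0.0112773/0.0112372 − 1)×1000 = (1.003569 − 1)×1000 = 3.569‰
δ_B = (0.0111607/0.0112372 − 1)×1000 = (0.993192 − 1)×1000 = -6.808‰
f_A = (δ_mix − δ_B)/(δ_A − δ_B) = (-0.97 − (-6.808))/(3.569 − (-6.808))
f_A = 5.838 / 10.376 = 0.5626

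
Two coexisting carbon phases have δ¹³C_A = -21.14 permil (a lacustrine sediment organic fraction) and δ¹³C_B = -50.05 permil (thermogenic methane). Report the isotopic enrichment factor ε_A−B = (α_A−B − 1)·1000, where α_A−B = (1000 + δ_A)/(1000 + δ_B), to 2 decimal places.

α_A−B = (1000 + -21.14) / (1000 + -50.05) = 978.86 / 949.95 = 1.030433
ε_A−B = (1.030433 − 1) × 1000 = 30.433 permil
(The approximation ε ≈ δ_A − δ_B would give 28.91 permil.)

30.43 permil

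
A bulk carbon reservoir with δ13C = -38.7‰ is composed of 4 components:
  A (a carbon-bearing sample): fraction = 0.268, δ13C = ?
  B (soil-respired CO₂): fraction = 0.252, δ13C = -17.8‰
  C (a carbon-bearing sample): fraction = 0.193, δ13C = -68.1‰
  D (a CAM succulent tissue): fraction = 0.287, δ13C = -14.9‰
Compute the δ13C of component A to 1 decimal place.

-62.7‰

Isotope mass balance: δ_bulk = Σ fᵢ·δᵢ.
-38.7 = 0.268×δ_A + 0.252×(-17.8) + 0.193×(-68.1) + 0.287×(-14.9)
0.268·δ_A = -38.7 − (-21.905) = -16.795
δ_A = -16.795 / 0.268 = -62.67‰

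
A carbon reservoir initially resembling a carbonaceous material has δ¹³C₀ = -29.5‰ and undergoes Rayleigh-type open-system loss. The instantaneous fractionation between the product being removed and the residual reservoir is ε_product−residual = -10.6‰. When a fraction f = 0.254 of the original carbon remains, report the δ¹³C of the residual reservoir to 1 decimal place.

-15.3‰

Rayleigh residual: δ_res = (δ₀ + 1000)·f^(α−1) − 1000
α = ε/1000 + 1 = 0.98940, so α − 1 = -0.01060
f^(α−1) = 0.254^(-0.01060) = 1.014632
δ_res = (-29.5 + 1000) × 1.014632 − 1000 = 984.701 − 1000 = -15.30‰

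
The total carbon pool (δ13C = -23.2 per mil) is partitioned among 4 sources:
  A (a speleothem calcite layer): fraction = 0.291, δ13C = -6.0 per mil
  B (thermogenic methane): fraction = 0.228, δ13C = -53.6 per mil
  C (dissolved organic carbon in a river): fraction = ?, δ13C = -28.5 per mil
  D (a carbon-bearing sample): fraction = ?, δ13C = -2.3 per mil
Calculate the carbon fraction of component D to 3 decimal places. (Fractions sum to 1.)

0.171

Let f_D and f_C be the unknown fractions; fractions sum to 1 so f_D + f_C = 0.481.
Mass balance: Σ fᵢ·δᵢ = δ_bulk ⇒ f_D·(-2.3) + f_C·(-28.5) = -23.2 − (-13.967) = -9.233
Substitute f_C = 0.481 − f_D:
f_D·(-2.3 − -28.5) = -9.233 − 0.481×(-28.5) = 4.475
f_D = 4.475 / 26.2 = 0.1708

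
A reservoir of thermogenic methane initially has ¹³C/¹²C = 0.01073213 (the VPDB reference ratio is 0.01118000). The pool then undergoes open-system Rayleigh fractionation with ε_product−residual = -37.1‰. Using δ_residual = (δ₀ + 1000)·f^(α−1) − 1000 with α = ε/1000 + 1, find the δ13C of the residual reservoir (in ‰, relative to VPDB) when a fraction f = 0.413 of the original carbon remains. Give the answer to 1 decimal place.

δ₀ = (0.01073213/0.01118000 − 1)×1000 = (0.959940 − 1)×1000 = -40.060‰
α − 1 = ε/1000 = -0.0371
f^(α−1) = 0.413^(-0.0371) = 1.033352
δ_res = (-40.060 + 1000) × 1.033352 − 1000 = 991.956 − 1000 = -8.04‰

-8.0‰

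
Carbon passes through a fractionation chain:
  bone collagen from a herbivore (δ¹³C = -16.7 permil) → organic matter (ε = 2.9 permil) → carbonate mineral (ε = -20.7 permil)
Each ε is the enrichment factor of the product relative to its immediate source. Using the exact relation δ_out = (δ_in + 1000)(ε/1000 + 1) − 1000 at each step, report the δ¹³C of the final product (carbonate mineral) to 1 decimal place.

-34.3 permil

step 1: δ = (-16.70 + 1000)·(2.9/1000 + 1) − 1000 = -13.85 permil
step 2: δ = (-13.85 + 1000)·(-20.7/1000 + 1) − 1000 = -34.26 permil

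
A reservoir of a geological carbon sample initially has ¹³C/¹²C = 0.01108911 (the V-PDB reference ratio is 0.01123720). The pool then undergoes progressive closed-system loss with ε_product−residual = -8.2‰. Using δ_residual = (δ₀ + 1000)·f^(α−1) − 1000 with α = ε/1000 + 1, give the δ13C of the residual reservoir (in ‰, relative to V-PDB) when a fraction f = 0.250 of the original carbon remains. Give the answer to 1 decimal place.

δ₀ = (0.01108911/0.01123720 − 1)×1000 = (0.986821 − 1)×1000 = -13.179‰
α − 1 = ε/1000 = -0.0082
f^(α−1) = 0.250^(-0.0082) = 1.011432
δ_res = (-13.179 + 1000) × 1.011432 − 1000 = 998.103 − 1000 = -1.90‰

-1.9‰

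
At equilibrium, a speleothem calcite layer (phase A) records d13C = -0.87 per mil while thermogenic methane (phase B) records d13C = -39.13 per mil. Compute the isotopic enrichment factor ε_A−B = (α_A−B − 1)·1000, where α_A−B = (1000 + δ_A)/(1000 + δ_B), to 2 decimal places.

α_A−B = (1000 + -0.87) / (1000 + -39.13) = 999.13 / 960.87 = 1.039818
ε_A−B = (1.039818 − 1) × 1000 = 39.818 per mil
(The approximation ε ≈ δ_A − δ_B would give 38.26 per mil.)

39.82 per mil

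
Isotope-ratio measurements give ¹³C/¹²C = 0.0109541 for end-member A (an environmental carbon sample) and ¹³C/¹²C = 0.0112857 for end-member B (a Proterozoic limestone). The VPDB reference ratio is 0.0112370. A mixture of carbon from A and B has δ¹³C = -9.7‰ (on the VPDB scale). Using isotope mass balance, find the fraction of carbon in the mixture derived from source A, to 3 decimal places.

δ_A = (0.0109541/0.0112370 − 1)×1000 = (0.974824 − 1)×1000 = -25.176‰
δ_B = (0.0112857/0.0112370 − 1)×1000 = (1.004334 − 1)×1000 = 4.334‰
f_A = (δ_mix − δ_B)/(δ_A − δ_B) = (-9.7 − (4.334))/(-25.176 − (4.334))
f_A = -14.034 / -29.510 = 0.4756

0.476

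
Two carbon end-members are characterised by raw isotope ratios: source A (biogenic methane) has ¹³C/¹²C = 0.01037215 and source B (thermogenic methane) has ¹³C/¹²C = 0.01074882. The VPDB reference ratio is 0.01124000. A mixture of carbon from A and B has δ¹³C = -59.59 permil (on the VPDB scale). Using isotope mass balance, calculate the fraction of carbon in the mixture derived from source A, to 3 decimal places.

0.474

δ_A = (0.01037215/0.01124000 − 1)×1000 = (0.922789 − 1)×1000 = -77.211 permil
δ_B = (0.01074882/0.01124000 − 1)×1000 = (0.956301 − 1)×1000 = -43.699 permil
f_A = (δ_mix − δ_B)/(δ_A − δ_B) = (-59.59 − (-43.699))/(-77.211 − (-43.699))
f_A = -15.891 / -33.512 = 0.4742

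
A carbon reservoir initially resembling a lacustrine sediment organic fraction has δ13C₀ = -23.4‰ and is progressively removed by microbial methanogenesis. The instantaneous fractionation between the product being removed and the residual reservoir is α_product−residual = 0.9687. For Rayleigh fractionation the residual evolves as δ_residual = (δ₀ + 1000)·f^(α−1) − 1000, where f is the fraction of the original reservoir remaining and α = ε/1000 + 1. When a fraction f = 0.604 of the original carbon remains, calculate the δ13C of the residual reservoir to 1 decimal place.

-7.9‰

Rayleigh residual: δ_res = (δ₀ + 1000)·f^(α−1) − 1000
α − 1 = -0.03130
f^(α−1) = 0.604^(-0.03130) = 1.015906
δ_res = (-23.4 + 1000) × 1.015906 − 1000 = 992.134 − 1000 = -7.87‰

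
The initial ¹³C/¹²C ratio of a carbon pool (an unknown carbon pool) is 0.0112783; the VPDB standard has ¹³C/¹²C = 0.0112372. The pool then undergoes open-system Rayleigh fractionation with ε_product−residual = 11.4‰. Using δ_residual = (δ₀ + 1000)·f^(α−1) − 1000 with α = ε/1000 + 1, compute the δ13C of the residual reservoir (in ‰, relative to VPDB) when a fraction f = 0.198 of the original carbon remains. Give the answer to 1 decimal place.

-14.7‰

δ₀ = (0.0112783/0.0112372 − 1)×1000 = (1.003657 − 1)×1000 = 3.657‰
α − 1 = ε/1000 = 0.0114
f^(α−1) = 0.198^(0.0114) = 0.981707
δ_res = (3.657 + 1000) × 0.981707 − 1000 = 985.298 − 1000 = -14.70‰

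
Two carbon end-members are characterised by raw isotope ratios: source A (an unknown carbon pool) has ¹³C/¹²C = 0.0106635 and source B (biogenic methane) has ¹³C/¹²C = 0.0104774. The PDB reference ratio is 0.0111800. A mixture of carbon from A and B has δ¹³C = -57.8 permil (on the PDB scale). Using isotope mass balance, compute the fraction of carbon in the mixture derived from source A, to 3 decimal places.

δ_A = (0.0106635/0.0111800 − 1)×1000 = (0.953801 − 1)×1000 = -46.199 permil
δ_B = (0.0104774/0.0111800 − 1)×1000 = (0.937156 − 1)×1000 = -62.844 permil
f_A = (δ_mix − δ_B)/(δ_A − δ_B) = (-57.8 − (-62.844))/(-46.199 − (-62.844))
f_A = 5.044 / 16.646 = 0.3030

0.303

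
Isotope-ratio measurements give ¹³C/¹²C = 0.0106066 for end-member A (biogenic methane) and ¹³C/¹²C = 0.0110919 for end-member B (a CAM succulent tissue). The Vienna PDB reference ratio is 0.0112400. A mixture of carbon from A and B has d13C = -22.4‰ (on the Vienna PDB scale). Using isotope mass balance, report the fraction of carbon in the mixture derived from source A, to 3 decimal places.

δ_A = (0.0106066/0.0112400 − 1)×1000 = (0.943648 − 1)×1000 = -56.352‰
δ_B = (0.0110919/0.0112400 − 1)×1000 = (0.986824 − 1)×1000 = -13.176‰
f_A = (δ_mix − δ_B)/(δ_A − δ_B) = (-22.4 − (-13.176))/(-56.352 − (-13.176))
f_A = -9.224 / -43.176 = 0.2136

0.214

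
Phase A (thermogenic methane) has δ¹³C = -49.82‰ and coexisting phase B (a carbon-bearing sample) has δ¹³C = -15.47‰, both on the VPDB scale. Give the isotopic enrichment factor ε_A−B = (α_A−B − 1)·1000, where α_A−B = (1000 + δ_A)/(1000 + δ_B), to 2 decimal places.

α_A−B = (1000 + -49.82) / (1000 + -15.47) = 950.18 / 984.53 = 0.965110
ε_A−B = (0.965110 − 1) × 1000 = -34.890‰
(The approximation ε ≈ δ_A − δ_B would give -34.35‰.)

-34.89‰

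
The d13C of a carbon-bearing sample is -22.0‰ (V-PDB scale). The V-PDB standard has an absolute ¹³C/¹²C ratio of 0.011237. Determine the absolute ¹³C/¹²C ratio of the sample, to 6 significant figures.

0.0109898

R_sample = R_standard × (d13C/1000 + 1)
R_sample = 0.011237 × (-22.0/1000 + 1) = 0.011237 × 0.978000
R_sample = 0.0109898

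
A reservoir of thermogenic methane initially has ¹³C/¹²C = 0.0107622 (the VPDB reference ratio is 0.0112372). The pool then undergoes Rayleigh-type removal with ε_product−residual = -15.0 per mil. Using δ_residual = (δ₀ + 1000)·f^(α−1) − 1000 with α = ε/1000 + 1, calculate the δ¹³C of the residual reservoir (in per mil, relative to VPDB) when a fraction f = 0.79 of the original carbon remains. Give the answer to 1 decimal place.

-38.9 per mil

δ₀ = (0.0107622/0.0112372 − 1)×1000 = (0.957730 − 1)×1000 = -42.270 per mil
α − 1 = ε/1000 = -0.0150
f^(α−1) = 0.79^(-0.0150) = 1.003542
δ_res = (-42.270 + 1000) × 1.003542 − 1000 = 961.122 − 1000 = -38.88 per mil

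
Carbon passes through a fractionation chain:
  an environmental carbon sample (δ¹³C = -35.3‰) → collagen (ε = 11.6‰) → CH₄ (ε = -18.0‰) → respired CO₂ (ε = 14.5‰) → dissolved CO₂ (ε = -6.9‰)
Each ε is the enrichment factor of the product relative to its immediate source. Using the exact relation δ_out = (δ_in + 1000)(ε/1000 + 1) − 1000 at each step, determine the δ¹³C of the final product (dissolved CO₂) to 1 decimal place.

-34.5‰

step 1: δ = (-35.30 + 1000)·(11.6/1000 + 1) − 1000 = -24.11‰
step 2: δ = (-24.11 + 1000)·(-18.0/1000 + 1) − 1000 = -41.68‰
step 3: δ = (-41.68 + 1000)·(14.5/1000 + 1) − 1000 = -27.78‰
step 4: δ = (-27.78 + 1000)·(-6.9/1000 + 1) − 1000 = -34.49‰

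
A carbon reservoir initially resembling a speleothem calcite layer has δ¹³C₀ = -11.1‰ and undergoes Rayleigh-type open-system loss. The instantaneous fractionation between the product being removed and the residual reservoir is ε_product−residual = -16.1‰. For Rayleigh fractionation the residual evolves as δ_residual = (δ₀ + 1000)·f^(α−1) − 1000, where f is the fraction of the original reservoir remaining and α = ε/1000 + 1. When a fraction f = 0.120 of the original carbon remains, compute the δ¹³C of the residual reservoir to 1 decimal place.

Rayleigh residual: δ_res = (δ₀ + 1000)·f^(α−1) − 1000
α = ε/1000 + 1 = 0.98390, so α − 1 = -0.01610
f^(α−1) = 0.120^(-0.01610) = 1.034726
δ_res = (-11.1 + 1000) × 1.034726 − 1000 = 1023.240 − 1000 = 23.24‰

23.2‰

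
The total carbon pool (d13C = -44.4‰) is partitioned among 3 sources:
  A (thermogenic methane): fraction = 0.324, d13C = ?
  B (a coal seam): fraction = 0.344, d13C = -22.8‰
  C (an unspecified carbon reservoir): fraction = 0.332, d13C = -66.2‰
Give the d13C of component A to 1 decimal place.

Isotope mass balance: δ_bulk = Σ fᵢ·δᵢ.
-44.4 = 0.324×δ_A + 0.344×(-22.8) + 0.332×(-66.2)
0.324·δ_A = -44.4 − (-29.822) = -14.578
δ_A = -14.578 / 0.324 = -45.00‰

-45.0‰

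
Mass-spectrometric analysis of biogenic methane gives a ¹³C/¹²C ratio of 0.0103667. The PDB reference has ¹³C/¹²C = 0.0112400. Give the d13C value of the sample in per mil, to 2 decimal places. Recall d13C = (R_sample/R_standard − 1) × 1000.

d13C = (R_sample / R_standard − 1) × 1000
R_sample / R_standard = 0.0103667 / 0.0112400 = 0.922304
d13C = (0.922304 − 1) × 1000 = -77.696 per mil

-77.70 per mil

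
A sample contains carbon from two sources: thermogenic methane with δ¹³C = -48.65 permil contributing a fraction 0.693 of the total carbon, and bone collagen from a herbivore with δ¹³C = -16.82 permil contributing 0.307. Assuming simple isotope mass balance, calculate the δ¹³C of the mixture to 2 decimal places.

δ_mix = f_A·δ_A + f_B·δ_B
δ_mix = 0.693 × (-48.65) + 0.307 × (-16.82)
δ_mix = -33.714 + -5.164 = -38.878 permil

-38.88 permil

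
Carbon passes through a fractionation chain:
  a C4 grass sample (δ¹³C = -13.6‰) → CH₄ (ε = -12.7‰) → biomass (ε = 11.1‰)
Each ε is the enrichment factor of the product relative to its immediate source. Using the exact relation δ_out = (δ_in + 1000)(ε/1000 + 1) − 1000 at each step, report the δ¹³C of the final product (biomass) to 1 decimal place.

-15.3‰

step 1: δ = (-13.60 + 1000)·(-12.7/1000 + 1) − 1000 = -26.13‰
step 2: δ = (-26.13 + 1000)·(11.1/1000 + 1) − 1000 = -15.32‰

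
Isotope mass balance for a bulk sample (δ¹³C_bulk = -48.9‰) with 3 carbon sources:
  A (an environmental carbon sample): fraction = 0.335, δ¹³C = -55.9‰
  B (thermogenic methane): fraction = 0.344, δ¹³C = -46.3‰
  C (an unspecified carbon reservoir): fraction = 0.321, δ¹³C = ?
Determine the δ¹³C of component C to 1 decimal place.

Isotope mass balance: δ_bulk = Σ fᵢ·δᵢ.
-48.9 = 0.335×(-55.9) + 0.344×(-46.3) + 0.321×δ_C
0.321·δ_C = -48.9 − (-34.654) = -14.246
δ_C = -14.246 / 0.321 = -44.38‰

-44.4‰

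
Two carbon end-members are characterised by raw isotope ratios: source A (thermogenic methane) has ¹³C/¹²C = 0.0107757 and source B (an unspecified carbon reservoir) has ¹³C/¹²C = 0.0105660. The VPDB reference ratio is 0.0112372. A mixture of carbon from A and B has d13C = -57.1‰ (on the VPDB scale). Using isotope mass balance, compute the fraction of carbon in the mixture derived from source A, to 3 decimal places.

0.141

δ_A = (0.0107757/0.0112372 − 1)×1000 = (0.958931 − 1)×1000 = -41.069‰
δ_B = (0.0105660/0.0112372 − 1)×1000 = (0.940270 − 1)×1000 = -59.730‰
f_A = (δ_mix − δ_B)/(δ_A − δ_B) = (-57.1 − (-59.730))/(-41.069 − (-59.730))
f_A = 2.630 / 18.661 = 0.1409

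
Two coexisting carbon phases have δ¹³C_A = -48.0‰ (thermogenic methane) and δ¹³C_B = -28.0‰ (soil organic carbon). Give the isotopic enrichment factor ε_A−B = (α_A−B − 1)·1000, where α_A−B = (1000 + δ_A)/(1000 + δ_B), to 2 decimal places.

α_A−B = (1000 + -48.0) / (1000 + -28.0) = 952.0 / 972.0 = 0.979424
ε_A−B = (0.979424 − 1) × 1000 = -20.576‰
(The approximation ε ≈ δ_A − δ_B would give -20.0‰.)

-20.58‰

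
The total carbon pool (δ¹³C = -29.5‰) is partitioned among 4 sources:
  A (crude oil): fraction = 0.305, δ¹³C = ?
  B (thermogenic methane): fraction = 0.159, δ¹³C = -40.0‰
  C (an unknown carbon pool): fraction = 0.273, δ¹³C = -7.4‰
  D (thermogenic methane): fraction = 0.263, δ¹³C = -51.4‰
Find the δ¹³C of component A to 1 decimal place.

-24.9‰

Isotope mass balance: δ_bulk = Σ fᵢ·δᵢ.
-29.5 = 0.305×δ_A + 0.159×(-40.0) + 0.273×(-7.4) + 0.263×(-51.4)
0.305·δ_A = -29.5 − (-21.898) = -7.602
δ_A = -7.602 / 0.305 = -24.92‰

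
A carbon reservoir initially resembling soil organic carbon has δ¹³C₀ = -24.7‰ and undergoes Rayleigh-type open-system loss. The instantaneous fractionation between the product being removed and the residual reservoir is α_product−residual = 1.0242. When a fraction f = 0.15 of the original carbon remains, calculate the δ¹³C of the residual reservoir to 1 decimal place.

-68.5‰

Rayleigh residual: δ_res = (δ₀ + 1000)·f^(α−1) − 1000
α − 1 = 0.02420
f^(α−1) = 0.15^(0.02420) = 0.955128
δ_res = (-24.7 + 1000) × 0.955128 − 1000 = 931.536 − 1000 = -68.46‰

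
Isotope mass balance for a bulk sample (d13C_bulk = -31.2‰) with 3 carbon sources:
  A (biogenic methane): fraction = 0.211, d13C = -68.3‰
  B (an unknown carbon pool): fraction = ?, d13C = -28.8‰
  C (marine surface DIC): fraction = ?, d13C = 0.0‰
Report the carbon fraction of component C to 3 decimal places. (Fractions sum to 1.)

Let f_C and f_B be the unknown fractions; fractions sum to 1 so f_C + f_B = 0.789.
Mass balance: Σ fᵢ·δᵢ = δ_bulk ⇒ f_C·(0.0) + f_B·(-28.8) = -31.2 − (-14.411) = -16.789
Substitute f_B = 0.789 − f_C:
f_C·(0.0 − -28.8) = -16.789 − 0.789×(-28.8) = 5.935
f_C = 5.935 / 28.8 = 0.2061

0.206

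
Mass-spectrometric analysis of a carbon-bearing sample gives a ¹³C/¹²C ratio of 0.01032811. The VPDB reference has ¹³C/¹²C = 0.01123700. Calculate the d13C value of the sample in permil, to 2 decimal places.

d13C = (R_sample / R_standard − 1) × 1000
R_sample / R_standard = 0.01032811 / 0.01123700 = 0.919116
d13C = (0.919116 − 1) × 1000 = -80.884 permil

-80.88 permil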